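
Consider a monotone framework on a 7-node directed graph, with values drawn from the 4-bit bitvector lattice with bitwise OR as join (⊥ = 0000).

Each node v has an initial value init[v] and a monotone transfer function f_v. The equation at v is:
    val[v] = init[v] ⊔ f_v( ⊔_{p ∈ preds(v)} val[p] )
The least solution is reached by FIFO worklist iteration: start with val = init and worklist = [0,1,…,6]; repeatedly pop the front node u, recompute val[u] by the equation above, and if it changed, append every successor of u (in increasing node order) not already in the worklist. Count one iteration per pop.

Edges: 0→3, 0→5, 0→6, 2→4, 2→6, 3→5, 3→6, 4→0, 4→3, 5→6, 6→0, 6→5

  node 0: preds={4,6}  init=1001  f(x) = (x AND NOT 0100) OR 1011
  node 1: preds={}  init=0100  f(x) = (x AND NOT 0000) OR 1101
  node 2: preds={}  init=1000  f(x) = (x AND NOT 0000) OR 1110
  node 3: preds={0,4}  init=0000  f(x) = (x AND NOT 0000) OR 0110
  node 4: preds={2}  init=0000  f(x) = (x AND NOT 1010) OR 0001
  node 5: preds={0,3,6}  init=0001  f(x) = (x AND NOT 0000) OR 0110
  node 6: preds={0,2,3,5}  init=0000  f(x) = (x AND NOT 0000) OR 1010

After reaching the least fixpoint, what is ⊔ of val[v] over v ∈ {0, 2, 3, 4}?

1111

Trace (10 dequeues):
  [1] u=0 | in 0000 | out 1011 | prev 1001 | push {}
  [2] u=1 | in 0000 | out 1101 | prev 0100 | push {}
  [3] u=2 | in 0000 | out 1110 | prev 1000 | push {}
  [4] u=3 | in 1011 | out 1111 | prev 0000 | push {}
  [5] u=4 | in 1110 | out 0101 | prev 0000 | push {0,3}
  [6] u=5 | in 1111 | out 1111 | prev 0001 | push {}
  [7] u=6 | in 1111 | out 1111 | prev 0000 | push {5}
  [8] u=0 | in 1111 | out 1011 | ==
  [9] u=3 | in 1111 | out 1111 | ==
  [10] u=5 | in 1111 | out 1111 | ==

Converged values:
  [0] 1011
  [1] 1101
  [2] 1110
  [3] 1111
  [4] 0101
  [5] 1111
  [6] 1111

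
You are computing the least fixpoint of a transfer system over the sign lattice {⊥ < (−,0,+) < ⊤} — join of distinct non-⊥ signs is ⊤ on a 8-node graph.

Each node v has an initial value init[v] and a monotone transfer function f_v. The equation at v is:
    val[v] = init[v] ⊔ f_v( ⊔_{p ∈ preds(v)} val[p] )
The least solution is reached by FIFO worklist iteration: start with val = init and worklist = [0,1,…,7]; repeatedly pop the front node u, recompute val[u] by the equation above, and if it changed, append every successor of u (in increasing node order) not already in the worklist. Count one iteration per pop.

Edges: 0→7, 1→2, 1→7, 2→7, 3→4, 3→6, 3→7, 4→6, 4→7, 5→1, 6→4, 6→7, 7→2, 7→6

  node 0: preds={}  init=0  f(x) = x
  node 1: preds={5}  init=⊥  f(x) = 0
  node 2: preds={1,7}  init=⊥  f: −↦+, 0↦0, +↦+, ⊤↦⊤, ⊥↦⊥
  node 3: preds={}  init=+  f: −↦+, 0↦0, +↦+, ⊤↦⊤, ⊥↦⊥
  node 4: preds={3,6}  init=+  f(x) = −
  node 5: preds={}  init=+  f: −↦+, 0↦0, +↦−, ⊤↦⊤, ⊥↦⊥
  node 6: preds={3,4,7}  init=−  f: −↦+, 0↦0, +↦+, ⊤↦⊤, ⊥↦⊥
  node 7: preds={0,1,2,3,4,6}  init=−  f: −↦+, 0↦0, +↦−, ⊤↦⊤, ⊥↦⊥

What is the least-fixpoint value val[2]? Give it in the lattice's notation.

⊤

Trace (11 dequeues):
  [1] u=0 | in ⊥ | out 0 | ==
  [2] u=1 | in + | out 0 | prev ⊥ | push {}
  [3] u=2 | in ⊤ | out ⊤ | prev ⊥ | push {}
  [4] u=3 | in ⊥ | out + | ==
  [5] u=4 | in ⊤ | out ⊤ | prev + | push {}
  [6] u=5 | in ⊥ | out + | ==
  [7] u=6 | in ⊤ | out ⊤ | prev − | push {4}
  [8] u=7 | in ⊤ | out ⊤ | prev − | push {2,6}
  [9] u=4 | in ⊤ | out ⊤ | ==
  [10] u=2 | in ⊤ | out ⊤ | ==
  [11] u=6 | in ⊤ | out ⊤ | ==

Converged values:
  [0] 0
  [1] 0
  [2] ⊤
  [3] +
  [4] ⊤
  [5] +
  [6] ⊤
  [7] ⊤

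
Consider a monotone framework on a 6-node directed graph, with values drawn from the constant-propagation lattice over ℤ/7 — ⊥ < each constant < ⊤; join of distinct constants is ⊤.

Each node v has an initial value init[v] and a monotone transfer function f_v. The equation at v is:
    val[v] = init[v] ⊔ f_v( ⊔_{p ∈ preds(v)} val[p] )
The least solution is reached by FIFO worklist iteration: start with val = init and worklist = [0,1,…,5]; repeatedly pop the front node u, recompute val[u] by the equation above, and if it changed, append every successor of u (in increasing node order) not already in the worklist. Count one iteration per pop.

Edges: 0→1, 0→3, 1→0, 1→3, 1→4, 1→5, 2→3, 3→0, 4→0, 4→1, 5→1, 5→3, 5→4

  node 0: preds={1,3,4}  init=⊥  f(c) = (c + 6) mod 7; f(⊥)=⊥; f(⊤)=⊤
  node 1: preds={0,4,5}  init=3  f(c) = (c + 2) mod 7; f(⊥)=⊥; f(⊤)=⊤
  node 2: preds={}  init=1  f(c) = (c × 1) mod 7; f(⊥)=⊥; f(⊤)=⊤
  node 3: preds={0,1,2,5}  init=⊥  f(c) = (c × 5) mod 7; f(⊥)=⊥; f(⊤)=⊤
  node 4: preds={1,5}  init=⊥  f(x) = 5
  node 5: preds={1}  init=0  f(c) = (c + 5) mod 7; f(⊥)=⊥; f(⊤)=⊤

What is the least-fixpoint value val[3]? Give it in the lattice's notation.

⊤

Iteration log — 10 steps:
  step 1. node 0  ⊔preds=3  new=2  old=⊥  +wl: 
  step 2. node 1  ⊔preds=⊤  new=⊤  old=3  +wl: 0
  step 3. node 2  ⊔preds=⊥  new=1  stable
  step 4. node 3  ⊔preds=⊤  new=⊤  old=⊥  +wl: 
  step 5. node 4  ⊔preds=⊤  new=5  old=⊥  +wl: 1
  step 6. node 5  ⊔preds=⊤  new=⊤  old=0  +wl: 3,4
  step 7. node 0  ⊔preds=⊤  new=⊤  old=2  +wl: 
  step 8. node 1  ⊔preds=⊤  new=⊤  stable
  step 9. node 3  ⊔preds=⊤  new=⊤  stable
  step 10. node 4  ⊔preds=⊤  new=5  stable

Least fixpoint reached:
  node 0: ⊤
  node 1: ⊤
  node 2: 1
  node 3: ⊤
  node 4: 5
  node 5: ⊤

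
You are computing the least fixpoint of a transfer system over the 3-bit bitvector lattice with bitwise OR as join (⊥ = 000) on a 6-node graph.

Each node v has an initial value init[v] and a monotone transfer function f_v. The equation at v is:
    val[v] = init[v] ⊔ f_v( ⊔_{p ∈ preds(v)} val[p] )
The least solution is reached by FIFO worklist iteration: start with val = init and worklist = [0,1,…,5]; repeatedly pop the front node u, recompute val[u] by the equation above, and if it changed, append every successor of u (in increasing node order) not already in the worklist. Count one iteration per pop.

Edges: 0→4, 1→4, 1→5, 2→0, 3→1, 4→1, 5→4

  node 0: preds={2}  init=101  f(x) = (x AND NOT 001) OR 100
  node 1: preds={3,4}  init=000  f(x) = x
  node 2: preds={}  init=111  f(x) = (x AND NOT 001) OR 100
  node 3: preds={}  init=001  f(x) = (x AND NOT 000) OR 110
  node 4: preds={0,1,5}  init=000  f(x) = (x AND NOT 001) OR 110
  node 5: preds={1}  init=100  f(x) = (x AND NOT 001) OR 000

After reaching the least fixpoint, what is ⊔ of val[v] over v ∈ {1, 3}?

Worklist (10 pops):
  #1 pop 0: in=111 → 111 (was 101); enqueue []
  #2 pop 1: in=001 → 001 (was 000); enqueue []
  #3 pop 2: in=000 → 111 (no change)
  #4 pop 3: in=000 → 111 (was 001); enqueue [1]
  #5 pop 4: in=111 → 110 (was 000); enqueue []
  #6 pop 5: in=001 → 100 (no change)
  #7 pop 1: in=111 → 111 (was 001); enqueue [4,5]
  #8 pop 4: in=111 → 110 (no change)
  #9 pop 5: in=111 → 110 (was 100); enqueue [4]
  #10 pop 4: in=111 → 110 (no change)

Fixpoint:
  val[0] = 111
  val[1] = 111
  val[2] = 111
  val[3] = 111
  val[4] = 110
  val[5] = 110

111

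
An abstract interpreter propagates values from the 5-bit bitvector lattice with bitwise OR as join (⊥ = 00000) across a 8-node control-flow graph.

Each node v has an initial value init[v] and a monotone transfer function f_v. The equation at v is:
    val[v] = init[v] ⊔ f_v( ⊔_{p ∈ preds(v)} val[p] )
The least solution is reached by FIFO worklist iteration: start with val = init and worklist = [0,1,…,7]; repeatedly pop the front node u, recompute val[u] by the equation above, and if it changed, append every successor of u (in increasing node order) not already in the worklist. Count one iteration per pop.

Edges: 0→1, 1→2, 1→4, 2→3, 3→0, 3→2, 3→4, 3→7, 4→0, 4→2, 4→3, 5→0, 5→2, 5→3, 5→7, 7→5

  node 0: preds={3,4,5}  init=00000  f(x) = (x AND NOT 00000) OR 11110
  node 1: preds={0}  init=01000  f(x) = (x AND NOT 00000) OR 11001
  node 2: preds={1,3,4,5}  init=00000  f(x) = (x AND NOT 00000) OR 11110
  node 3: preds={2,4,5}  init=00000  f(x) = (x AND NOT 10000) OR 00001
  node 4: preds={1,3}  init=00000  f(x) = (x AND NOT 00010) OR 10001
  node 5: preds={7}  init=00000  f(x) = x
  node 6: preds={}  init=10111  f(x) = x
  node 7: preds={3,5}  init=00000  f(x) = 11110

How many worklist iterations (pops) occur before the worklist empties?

17

Worklist (17 pops):
  #1 pop 0: in=00000 → 11110 (was 00000); enqueue []
  #2 pop 1: in=11110 → 11111 (was 01000); enqueue []
  #3 pop 2: in=11111 → 11111 (was 00000); enqueue []
  #4 pop 3: in=11111 → 01111 (was 00000); enqueue [0,2]
  #5 pop 4: in=11111 → 11101 (was 00000); enqueue [3]
  #6 pop 5: in=00000 → 00000 (no change)
  #7 pop 6: in=00000 → 10111 (no change)
  #8 pop 7: in=01111 → 11110 (was 00000); enqueue [5]
  #9 pop 0: in=11111 → 11111 (was 11110); enqueue [1]
  #10 pop 2: in=11111 → 11111 (no change)
  #11 pop 3: in=11111 → 01111 (no change)
  #12 pop 5: in=11110 → 11110 (was 00000); enqueue [0,2,3,7]
  #13 pop 1: in=11111 → 11111 (no change)
  #14 pop 0: in=11111 → 11111 (no change)
  #15 pop 2: in=11111 → 11111 (no change)
  #16 pop 3: in=11111 → 01111 (no change)
  #17 pop 7: in=11111 → 11110 (no change)

Fixpoint:
  val[0] = 11111
  val[1] = 11111
  val[2] = 11111
  val[3] = 01111
  val[4] = 11101
  val[5] = 11110
  val[6] = 10111
  val[7] = 11110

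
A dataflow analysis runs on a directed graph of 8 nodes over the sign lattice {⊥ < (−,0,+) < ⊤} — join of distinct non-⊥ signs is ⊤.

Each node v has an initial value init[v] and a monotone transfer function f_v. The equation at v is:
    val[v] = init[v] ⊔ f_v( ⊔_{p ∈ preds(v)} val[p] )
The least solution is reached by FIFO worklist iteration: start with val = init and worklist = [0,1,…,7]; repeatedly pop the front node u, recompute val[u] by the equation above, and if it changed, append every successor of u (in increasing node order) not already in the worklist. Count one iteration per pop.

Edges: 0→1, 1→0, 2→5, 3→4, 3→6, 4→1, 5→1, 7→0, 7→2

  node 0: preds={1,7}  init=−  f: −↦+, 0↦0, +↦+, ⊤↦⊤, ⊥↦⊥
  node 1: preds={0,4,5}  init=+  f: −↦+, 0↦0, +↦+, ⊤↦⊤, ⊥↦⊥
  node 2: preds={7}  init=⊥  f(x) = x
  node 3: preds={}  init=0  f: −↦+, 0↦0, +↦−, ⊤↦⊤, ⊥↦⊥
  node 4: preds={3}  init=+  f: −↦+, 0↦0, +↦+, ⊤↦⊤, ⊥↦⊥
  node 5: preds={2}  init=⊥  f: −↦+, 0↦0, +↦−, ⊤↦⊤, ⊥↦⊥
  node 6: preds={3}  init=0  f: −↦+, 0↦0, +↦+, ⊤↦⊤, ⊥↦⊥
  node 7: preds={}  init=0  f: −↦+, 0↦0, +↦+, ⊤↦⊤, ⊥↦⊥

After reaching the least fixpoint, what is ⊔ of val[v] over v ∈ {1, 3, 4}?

⊤

Trace (10 dequeues):
  [1] u=0 | in ⊤ | out ⊤ | prev − | push {}
  [2] u=1 | in ⊤ | out ⊤ | prev + | push {0}
  [3] u=2 | in 0 | out 0 | prev ⊥ | push {}
  [4] u=3 | in ⊥ | out 0 | ==
  [5] u=4 | in 0 | out ⊤ | prev + | push {1}
  [6] u=5 | in 0 | out 0 | prev ⊥ | push {}
  [7] u=6 | in 0 | out 0 | ==
  [8] u=7 | in ⊥ | out 0 | ==
  [9] u=0 | in ⊤ | out ⊤ | ==
  [10] u=1 | in ⊤ | out ⊤ | ==

Converged values:
  [0] ⊤
  [1] ⊤
  [2] 0
  [3] 0
  [4] ⊤
  [5] 0
  [6] 0
  [7] 0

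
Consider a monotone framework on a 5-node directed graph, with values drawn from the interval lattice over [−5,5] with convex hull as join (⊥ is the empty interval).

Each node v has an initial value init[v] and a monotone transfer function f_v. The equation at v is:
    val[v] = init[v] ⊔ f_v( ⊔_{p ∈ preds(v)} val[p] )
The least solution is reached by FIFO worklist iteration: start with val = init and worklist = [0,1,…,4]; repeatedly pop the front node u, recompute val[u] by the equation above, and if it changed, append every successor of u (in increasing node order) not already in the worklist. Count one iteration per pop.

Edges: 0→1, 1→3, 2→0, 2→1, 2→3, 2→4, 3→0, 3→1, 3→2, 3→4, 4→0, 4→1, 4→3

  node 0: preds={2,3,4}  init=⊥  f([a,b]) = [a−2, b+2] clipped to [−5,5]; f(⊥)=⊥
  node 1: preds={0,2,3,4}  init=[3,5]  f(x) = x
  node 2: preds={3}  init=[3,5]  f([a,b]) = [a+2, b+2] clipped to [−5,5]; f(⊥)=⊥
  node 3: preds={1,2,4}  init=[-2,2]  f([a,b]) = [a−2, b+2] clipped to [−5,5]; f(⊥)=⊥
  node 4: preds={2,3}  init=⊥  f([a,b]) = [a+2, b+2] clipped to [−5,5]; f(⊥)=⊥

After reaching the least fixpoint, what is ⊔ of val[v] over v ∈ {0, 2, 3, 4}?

Worklist (12 pops):
  #1 pop 0: in=[-2,5] → [-4,5] (was ⊥); enqueue []
  #2 pop 1: in=[-4,5] → [-4,5] (was [3,5]); enqueue []
  #3 pop 2: in=[-2,2] → [0,5] (was [3,5]); enqueue [0,1]
  #4 pop 3: in=[-4,5] → [-5,5] (was [-2,2]); enqueue [2]
  #5 pop 4: in=[-5,5] → [-3,5] (was ⊥); enqueue [3]
  #6 pop 0: in=[-5,5] → [-5,5] (was [-4,5]); enqueue []
  #7 pop 1: in=[-5,5] → [-5,5] (was [-4,5]); enqueue []
  #8 pop 2: in=[-5,5] → [-3,5] (was [0,5]); enqueue [0,1,4]
  #9 pop 3: in=[-5,5] → [-5,5] (no change)
  #10 pop 0: in=[-5,5] → [-5,5] (no change)
  #11 pop 1: in=[-5,5] → [-5,5] (no change)
  #12 pop 4: in=[-5,5] → [-3,5] (no change)

Fixpoint:
  val[0] = [-5,5]
  val[1] = [-5,5]
  val[2] = [-3,5]
  val[3] = [-5,5]
  val[4] = [-3,5]

[-5,5]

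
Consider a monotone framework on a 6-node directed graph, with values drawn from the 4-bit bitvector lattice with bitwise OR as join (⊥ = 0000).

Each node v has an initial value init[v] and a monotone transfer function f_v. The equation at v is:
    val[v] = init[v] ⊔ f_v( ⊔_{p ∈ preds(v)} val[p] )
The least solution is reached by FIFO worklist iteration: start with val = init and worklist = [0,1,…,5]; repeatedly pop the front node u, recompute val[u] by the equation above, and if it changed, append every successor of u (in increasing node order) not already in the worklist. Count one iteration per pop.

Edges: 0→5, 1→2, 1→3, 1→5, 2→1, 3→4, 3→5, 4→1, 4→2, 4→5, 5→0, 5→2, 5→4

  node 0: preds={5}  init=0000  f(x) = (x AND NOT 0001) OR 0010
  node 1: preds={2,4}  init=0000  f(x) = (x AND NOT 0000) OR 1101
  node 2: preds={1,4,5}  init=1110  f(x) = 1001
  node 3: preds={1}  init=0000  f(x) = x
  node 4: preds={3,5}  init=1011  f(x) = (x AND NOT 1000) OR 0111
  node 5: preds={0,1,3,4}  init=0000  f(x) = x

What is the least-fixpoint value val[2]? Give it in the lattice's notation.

1111

Worklist (11 pops):
  #1 pop 0: in=0000 → 0010 (was 0000); enqueue []
  #2 pop 1: in=1111 → 1111 (was 0000); enqueue []
  #3 pop 2: in=1111 → 1111 (was 1110); enqueue [1]
  #4 pop 3: in=1111 → 1111 (was 0000); enqueue []
  #5 pop 4: in=1111 → 1111 (was 1011); enqueue [2]
  #6 pop 5: in=1111 → 1111 (was 0000); enqueue [0,4]
  #7 pop 1: in=1111 → 1111 (no change)
  #8 pop 2: in=1111 → 1111 (no change)
  #9 pop 0: in=1111 → 1110 (was 0010); enqueue [5]
  #10 pop 4: in=1111 → 1111 (no change)
  #11 pop 5: in=1111 → 1111 (no change)

Fixpoint:
  val[0] = 1110
  val[1] = 1111
  val[2] = 1111
  val[3] = 1111
  val[4] = 1111
  val[5] = 1111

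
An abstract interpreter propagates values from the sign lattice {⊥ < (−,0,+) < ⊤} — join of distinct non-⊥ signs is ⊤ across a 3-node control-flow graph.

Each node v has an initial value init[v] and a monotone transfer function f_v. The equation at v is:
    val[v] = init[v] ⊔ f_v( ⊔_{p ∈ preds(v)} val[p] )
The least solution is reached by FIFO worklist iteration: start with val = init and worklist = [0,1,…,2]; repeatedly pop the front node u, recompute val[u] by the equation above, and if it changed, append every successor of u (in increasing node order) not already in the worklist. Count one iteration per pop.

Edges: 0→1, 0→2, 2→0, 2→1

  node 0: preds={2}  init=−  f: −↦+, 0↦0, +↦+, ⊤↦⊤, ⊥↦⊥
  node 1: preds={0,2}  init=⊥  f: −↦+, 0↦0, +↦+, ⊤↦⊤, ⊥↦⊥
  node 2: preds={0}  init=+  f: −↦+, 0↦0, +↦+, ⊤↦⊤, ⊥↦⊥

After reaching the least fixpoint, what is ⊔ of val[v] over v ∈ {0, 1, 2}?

⊤

Trace (5 dequeues):
  [1] u=0 | in + | out ⊤ | prev − | push {}
  [2] u=1 | in ⊤ | out ⊤ | prev ⊥ | push {}
  [3] u=2 | in ⊤ | out ⊤ | prev + | push {0,1}
  [4] u=0 | in ⊤ | out ⊤ | ==
  [5] u=1 | in ⊤ | out ⊤ | ==

Converged values:
  [0] ⊤
  [1] ⊤
  [2] ⊤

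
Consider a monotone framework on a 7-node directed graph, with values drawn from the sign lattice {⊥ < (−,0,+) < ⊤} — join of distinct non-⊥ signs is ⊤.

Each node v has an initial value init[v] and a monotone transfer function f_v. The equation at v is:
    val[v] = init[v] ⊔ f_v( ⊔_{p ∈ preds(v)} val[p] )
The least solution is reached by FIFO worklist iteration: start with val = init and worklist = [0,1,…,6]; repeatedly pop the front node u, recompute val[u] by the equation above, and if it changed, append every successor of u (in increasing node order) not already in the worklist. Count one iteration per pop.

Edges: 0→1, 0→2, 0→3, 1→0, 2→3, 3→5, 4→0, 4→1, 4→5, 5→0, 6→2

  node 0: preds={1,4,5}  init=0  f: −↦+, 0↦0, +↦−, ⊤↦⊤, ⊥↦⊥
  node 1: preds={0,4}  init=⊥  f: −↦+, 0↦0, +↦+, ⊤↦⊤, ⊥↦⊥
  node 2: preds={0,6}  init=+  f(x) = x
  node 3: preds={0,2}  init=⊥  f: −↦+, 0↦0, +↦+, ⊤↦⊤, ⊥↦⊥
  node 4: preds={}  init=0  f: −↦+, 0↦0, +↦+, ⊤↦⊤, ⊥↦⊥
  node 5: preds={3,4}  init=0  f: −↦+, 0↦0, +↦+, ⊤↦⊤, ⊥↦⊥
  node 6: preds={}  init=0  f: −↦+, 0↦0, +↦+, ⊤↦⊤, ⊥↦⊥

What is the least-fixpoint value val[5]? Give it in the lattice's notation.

⊤

Trace (12 dequeues):
  [1] u=0 | in 0 | out 0 | ==
  [2] u=1 | in 0 | out 0 | prev ⊥ | push {0}
  [3] u=2 | in 0 | out ⊤ | prev + | push {}
  [4] u=3 | in ⊤ | out ⊤ | prev ⊥ | push {}
  [5] u=4 | in ⊥ | out 0 | ==
  [6] u=5 | in ⊤ | out ⊤ | prev 0 | push {}
  [7] u=6 | in ⊥ | out 0 | ==
  [8] u=0 | in ⊤ | out ⊤ | prev 0 | push {1,2,3}
  [9] u=1 | in ⊤ | out ⊤ | prev 0 | push {0}
  [10] u=2 | in ⊤ | out ⊤ | ==
  [11] u=3 | in ⊤ | out ⊤ | ==
  [12] u=0 | in ⊤ | out ⊤ | ==

Converged values:
  [0] ⊤
  [1] ⊤
  [2] ⊤
  [3] ⊤
  [4] 0
  [5] ⊤
  [6] 0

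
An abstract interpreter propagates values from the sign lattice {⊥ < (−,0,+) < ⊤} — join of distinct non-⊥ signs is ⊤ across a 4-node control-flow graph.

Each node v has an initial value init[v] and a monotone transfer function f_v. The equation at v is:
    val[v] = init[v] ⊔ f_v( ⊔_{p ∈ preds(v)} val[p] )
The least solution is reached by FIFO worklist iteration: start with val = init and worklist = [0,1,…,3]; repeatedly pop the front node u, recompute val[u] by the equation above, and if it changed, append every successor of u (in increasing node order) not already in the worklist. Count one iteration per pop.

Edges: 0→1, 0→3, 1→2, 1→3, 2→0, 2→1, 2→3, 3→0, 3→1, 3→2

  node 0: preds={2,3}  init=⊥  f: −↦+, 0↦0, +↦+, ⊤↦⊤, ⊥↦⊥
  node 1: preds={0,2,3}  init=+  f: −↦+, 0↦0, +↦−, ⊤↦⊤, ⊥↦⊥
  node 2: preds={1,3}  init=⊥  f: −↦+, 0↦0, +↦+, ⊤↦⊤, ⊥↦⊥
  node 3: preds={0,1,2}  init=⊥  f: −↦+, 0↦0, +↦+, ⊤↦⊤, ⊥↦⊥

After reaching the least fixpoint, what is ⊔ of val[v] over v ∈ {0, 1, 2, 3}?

Worklist (12 pops):
  #1 pop 0: in=⊥ → ⊥ (no change)
  #2 pop 1: in=⊥ → + (no change)
  #3 pop 2: in=+ → + (was ⊥); enqueue [0,1]
  #4 pop 3: in=+ → + (was ⊥); enqueue [2]
  #5 pop 0: in=+ → + (was ⊥); enqueue [3]
  #6 pop 1: in=+ → ⊤ (was +); enqueue []
  #7 pop 2: in=⊤ → ⊤ (was +); enqueue [0,1]
  #8 pop 3: in=⊤ → ⊤ (was +); enqueue [2]
  #9 pop 0: in=⊤ → ⊤ (was +); enqueue [3]
  #10 pop 1: in=⊤ → ⊤ (no change)
  #11 pop 2: in=⊤ → ⊤ (no change)
  #12 pop 3: in=⊤ → ⊤ (no change)

Fixpoint:
  val[0] = ⊤
  val[1] = ⊤
  val[2] = ⊤
  val[3] = ⊤

⊤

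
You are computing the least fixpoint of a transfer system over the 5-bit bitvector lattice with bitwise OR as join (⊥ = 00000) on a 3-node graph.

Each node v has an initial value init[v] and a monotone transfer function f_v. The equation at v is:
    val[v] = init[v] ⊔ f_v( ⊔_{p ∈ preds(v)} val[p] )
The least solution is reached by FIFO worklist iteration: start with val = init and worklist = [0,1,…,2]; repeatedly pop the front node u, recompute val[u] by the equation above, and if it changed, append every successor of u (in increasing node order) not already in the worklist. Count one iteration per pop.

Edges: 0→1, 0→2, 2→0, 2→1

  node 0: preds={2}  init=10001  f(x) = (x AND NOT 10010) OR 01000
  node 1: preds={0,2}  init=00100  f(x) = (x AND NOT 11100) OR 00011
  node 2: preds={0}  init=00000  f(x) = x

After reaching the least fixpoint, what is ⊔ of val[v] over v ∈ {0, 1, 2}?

Worklist (5 pops):
  #1 pop 0: in=00000 → 11001 (was 10001); enqueue []
  #2 pop 1: in=11001 → 00111 (was 00100); enqueue []
  #3 pop 2: in=11001 → 11001 (was 00000); enqueue [0,1]
  #4 pop 0: in=11001 → 11001 (no change)
  #5 pop 1: in=11001 → 00111 (no change)

Fixpoint:
  val[0] = 11001
  val[1] = 00111
  val[2] = 11001

11111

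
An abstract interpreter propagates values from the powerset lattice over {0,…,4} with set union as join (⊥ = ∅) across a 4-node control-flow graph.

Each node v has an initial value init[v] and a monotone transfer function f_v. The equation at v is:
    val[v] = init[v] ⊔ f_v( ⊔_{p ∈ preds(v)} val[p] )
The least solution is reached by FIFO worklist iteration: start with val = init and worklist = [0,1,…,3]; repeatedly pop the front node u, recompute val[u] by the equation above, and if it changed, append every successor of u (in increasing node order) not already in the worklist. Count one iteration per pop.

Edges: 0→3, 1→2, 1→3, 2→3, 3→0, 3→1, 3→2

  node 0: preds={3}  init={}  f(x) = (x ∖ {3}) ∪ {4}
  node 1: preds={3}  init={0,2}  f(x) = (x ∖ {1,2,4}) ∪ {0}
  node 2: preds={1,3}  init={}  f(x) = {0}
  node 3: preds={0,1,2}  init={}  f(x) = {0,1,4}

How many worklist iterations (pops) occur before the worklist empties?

8

Iteration log — 8 steps:
  step 1. node 0  ⊔preds={}  new={4}  old={}  +wl: 
  step 2. node 1  ⊔preds={}  new={0,2}  stable
  step 3. node 2  ⊔preds={0,2}  new={0}  old={}  +wl: 
  step 4. node 3  ⊔preds={0,2,4}  new={0,1,4}  old={}  +wl: 0,1,2
  step 5. node 0  ⊔preds={0,1,4}  new={0,1,4}  old={4}  +wl: 3
  step 6. node 1  ⊔preds={0,1,4}  new={0,2}  stable
  step 7. node 2  ⊔preds={0,1,2,4}  new={0}  stable
  step 8. node 3  ⊔preds={0,1,2,4}  new={0,1,4}  stable

Least fixpoint reached:
  node 0: {0,1,4}
  node 1: {0,2}
  node 2: {0}
  node 3: {0,1,4}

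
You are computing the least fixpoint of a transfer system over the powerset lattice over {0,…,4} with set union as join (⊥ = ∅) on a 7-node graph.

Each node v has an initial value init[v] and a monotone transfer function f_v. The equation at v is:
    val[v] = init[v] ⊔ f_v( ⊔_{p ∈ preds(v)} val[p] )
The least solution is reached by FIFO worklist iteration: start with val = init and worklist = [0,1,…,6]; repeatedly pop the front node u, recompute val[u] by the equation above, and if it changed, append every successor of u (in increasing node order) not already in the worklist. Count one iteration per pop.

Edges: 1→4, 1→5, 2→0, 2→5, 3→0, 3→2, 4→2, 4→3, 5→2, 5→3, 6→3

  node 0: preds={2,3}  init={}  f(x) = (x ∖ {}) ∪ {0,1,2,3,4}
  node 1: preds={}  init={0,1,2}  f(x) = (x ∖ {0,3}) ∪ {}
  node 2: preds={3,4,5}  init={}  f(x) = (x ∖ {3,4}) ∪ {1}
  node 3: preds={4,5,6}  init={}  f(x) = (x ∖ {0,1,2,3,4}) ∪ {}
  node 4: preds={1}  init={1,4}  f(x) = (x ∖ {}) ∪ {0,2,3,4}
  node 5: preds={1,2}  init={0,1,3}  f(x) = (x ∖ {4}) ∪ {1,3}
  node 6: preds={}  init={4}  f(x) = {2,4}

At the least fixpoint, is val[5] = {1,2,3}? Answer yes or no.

no

Iteration log — 12 steps:
  step 1. node 0  ⊔preds={}  new={0,1,2,3,4}  old={}  +wl: 
  step 2. node 1  ⊔preds={}  new={0,1,2}  stable
  step 3. node 2  ⊔preds={0,1,3,4}  new={0,1}  old={}  +wl: 0
  step 4. node 3  ⊔preds={0,1,3,4}  new={}  stable
  step 5. node 4  ⊔preds={0,1,2}  new={0,1,2,3,4}  old={1,4}  +wl: 2,3
  step 6. node 5  ⊔preds={0,1,2}  new={0,1,2,3}  old={0,1,3}  +wl: 
  step 7. node 6  ⊔preds={}  new={2,4}  old={4}  +wl: 
  step 8. node 0  ⊔preds={0,1}  new={0,1,2,3,4}  stable
  step 9. node 2  ⊔preds={0,1,2,3,4}  new={0,1,2}  old={0,1}  +wl: 0,5
  step 10. node 3  ⊔preds={0,1,2,3,4}  new={}  stable
  step 11. node 0  ⊔preds={0,1,2}  new={0,1,2,3,4}  stable
  step 12. node 5  ⊔preds={0,1,2}  new={0,1,2,3}  stable

Least fixpoint reached:
  node 0: {0,1,2,3,4}
  node 1: {0,1,2}
  node 2: {0,1,2}
  node 3: {}
  node 4: {0,1,2,3,4}
  node 5: {0,1,2,3}
  node 6: {2,4}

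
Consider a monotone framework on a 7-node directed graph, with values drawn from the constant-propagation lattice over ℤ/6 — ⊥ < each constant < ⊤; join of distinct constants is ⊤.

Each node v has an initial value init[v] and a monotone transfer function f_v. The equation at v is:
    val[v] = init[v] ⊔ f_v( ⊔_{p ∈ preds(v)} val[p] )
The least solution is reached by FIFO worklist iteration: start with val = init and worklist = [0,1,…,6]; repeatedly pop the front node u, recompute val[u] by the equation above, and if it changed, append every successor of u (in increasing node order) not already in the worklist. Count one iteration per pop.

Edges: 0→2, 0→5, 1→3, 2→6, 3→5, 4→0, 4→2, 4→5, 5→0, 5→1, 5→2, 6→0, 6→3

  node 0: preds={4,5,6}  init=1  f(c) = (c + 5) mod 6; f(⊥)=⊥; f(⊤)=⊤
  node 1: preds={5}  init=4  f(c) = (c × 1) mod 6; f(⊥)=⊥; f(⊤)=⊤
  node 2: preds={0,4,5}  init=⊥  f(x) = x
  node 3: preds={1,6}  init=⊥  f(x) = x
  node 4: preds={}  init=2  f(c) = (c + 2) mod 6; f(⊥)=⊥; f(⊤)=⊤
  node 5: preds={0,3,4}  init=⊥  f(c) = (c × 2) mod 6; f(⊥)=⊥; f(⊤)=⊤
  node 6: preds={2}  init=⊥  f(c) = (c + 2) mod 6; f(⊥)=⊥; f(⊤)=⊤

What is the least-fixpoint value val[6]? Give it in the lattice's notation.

⊤

Worklist (12 pops):
  #1 pop 0: in=2 → 1 (no change)
  #2 pop 1: in=⊥ → 4 (no change)
  #3 pop 2: in=⊤ → ⊤ (was ⊥); enqueue []
  #4 pop 3: in=4 → 4 (was ⊥); enqueue []
  #5 pop 4: in=⊥ → 2 (no change)
  #6 pop 5: in=⊤ → ⊤ (was ⊥); enqueue [0,1,2]
  #7 pop 6: in=⊤ → ⊤ (was ⊥); enqueue [3]
  #8 pop 0: in=⊤ → ⊤ (was 1); enqueue [5]
  #9 pop 1: in=⊤ → ⊤ (was 4); enqueue []
  #10 pop 2: in=⊤ → ⊤ (no change)
  #11 pop 3: in=⊤ → ⊤ (was 4); enqueue []
  #12 pop 5: in=⊤ → ⊤ (no change)

Fixpoint:
  val[0] = ⊤
  val[1] = ⊤
  val[2] = ⊤
  val[3] = ⊤
  val[4] = 2
  val[5] = ⊤
  val[6] = ⊤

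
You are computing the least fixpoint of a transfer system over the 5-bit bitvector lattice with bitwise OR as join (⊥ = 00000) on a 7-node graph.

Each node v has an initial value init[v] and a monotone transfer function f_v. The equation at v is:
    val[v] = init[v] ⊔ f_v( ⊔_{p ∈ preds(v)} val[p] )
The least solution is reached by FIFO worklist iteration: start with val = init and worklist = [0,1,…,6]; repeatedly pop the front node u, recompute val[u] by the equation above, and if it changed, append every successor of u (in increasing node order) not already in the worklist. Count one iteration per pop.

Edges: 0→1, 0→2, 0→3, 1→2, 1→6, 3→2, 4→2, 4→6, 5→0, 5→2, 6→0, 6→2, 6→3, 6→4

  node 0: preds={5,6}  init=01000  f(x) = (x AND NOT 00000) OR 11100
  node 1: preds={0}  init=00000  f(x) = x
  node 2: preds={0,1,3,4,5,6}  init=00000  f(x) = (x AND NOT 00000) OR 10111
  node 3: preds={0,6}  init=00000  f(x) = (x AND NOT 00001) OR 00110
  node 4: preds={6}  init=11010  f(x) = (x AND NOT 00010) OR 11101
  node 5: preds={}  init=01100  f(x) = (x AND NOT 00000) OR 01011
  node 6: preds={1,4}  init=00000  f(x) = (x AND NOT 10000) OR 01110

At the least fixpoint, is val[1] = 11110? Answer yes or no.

Trace (14 dequeues):
  [1] u=0 | in 01100 | out 11100 | prev 01000 | push {}
  [2] u=1 | in 11100 | out 11100 | prev 00000 | push {}
  [3] u=2 | in 11110 | out 11111 | prev 00000 | push {}
  [4] u=3 | in 11100 | out 11110 | prev 00000 | push {2}
  [5] u=4 | in 00000 | out 11111 | prev 11010 | push {}
  [6] u=5 | in 00000 | out 01111 | prev 01100 | push {0}
  [7] u=6 | in 11111 | out 01111 | prev 00000 | push {3,4}
  [8] u=2 | in 11111 | out 11111 | ==
  [9] u=0 | in 01111 | out 11111 | prev 11100 | push {1,2}
  [10] u=3 | in 11111 | out 11110 | ==
  [11] u=4 | in 01111 | out 11111 | ==
  [12] u=1 | in 11111 | out 11111 | prev 11100 | push {6}
  [13] u=2 | in 11111 | out 11111 | ==
  [14] u=6 | in 11111 | out 01111 | ==

Converged values:
  [0] 11111
  [1] 11111
  [2] 11111
  [3] 11110
  [4] 11111
  [5] 01111
  [6] 01111

no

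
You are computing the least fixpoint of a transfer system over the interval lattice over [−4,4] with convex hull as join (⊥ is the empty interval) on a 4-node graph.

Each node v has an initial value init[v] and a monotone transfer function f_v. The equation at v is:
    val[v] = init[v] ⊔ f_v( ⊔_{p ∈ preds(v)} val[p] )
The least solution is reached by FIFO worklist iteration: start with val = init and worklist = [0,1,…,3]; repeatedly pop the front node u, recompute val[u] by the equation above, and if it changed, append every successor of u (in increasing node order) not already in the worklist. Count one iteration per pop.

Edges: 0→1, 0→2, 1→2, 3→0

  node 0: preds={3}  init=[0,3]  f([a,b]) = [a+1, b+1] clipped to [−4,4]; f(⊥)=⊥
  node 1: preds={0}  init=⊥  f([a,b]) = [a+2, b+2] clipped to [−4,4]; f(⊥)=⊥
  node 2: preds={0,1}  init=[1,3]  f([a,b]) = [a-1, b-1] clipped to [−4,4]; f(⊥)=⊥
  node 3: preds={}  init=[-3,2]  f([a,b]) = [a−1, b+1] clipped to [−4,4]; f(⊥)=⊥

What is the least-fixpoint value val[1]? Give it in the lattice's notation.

[0,4]

Iteration log — 4 steps:
  step 1. node 0  ⊔preds=[-3,2]  new=[-2,3]  old=[0,3]  +wl: 
  step 2. node 1  ⊔preds=[-2,3]  new=[0,4]  old=⊥  +wl: 
  step 3. node 2  ⊔preds=[-2,4]  new=[-3,3]  old=[1,3]  +wl: 
  step 4. node 3  ⊔preds=⊥  new=[-3,2]  stable

Least fixpoint reached:
  node 0: [-2,3]
  node 1: [0,4]
  node 2: [-3,3]
  node 3: [-3,2]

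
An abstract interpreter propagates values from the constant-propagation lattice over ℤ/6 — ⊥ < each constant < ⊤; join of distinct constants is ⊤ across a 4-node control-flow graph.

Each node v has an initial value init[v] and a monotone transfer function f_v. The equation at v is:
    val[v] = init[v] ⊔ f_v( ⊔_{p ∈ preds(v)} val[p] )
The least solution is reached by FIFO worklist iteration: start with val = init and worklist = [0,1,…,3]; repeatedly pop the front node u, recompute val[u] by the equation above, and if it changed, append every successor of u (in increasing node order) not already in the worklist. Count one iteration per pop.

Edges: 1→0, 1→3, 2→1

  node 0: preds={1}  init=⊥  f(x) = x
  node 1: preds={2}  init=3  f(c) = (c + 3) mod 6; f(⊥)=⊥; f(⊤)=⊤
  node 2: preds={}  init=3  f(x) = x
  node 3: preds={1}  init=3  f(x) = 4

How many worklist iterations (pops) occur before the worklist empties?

5

Iteration log — 5 steps:
  step 1. node 0  ⊔preds=3  new=3  old=⊥  +wl: 
  step 2. node 1  ⊔preds=3  new=⊤  old=3  +wl: 0
  step 3. node 2  ⊔preds=⊥  new=3  stable
  step 4. node 3  ⊔preds=⊤  new=⊤  old=3  +wl: 
  step 5. node 0  ⊔preds=⊤  new=⊤  old=3  +wl: 

Least fixpoint reached:
  node 0: ⊤
  node 1: ⊤
  node 2: 3
  node 3: ⊤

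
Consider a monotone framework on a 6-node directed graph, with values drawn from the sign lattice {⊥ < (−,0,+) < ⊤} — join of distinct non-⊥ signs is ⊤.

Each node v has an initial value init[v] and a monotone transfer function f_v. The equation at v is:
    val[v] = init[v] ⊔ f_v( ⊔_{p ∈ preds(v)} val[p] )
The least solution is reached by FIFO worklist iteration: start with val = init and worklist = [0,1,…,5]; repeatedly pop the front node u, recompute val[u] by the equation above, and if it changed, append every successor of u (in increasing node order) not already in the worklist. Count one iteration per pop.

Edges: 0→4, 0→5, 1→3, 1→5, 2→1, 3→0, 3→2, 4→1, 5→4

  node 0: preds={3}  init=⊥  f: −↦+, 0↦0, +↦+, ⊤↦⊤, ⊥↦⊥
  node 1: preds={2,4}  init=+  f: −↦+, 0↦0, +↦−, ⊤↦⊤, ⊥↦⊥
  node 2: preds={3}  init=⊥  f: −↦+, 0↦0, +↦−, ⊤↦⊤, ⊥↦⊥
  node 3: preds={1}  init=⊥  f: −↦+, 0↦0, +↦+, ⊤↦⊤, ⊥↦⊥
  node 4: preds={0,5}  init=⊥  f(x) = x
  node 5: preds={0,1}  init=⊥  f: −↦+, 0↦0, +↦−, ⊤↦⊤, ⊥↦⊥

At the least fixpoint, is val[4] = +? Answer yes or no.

no

Trace (18 dequeues):
  [1] u=0 | in ⊥ | out ⊥ | ==
  [2] u=1 | in ⊥ | out + | ==
  [3] u=2 | in ⊥ | out ⊥ | ==
  [4] u=3 | in + | out + | prev ⊥ | push {0,2}
  [5] u=4 | in ⊥ | out ⊥ | ==
  [6] u=5 | in + | out − | prev ⊥ | push {4}
  [7] u=0 | in + | out + | prev ⊥ | push {5}
  [8] u=2 | in + | out − | prev ⊥ | push {1}
  [9] u=4 | in ⊤ | out ⊤ | prev ⊥ | push {}
  [10] u=5 | in + | out − | ==
  [11] u=1 | in ⊤ | out ⊤ | prev + | push {3,5}
  [12] u=3 | in ⊤ | out ⊤ | prev + | push {0,2}
  [13] u=5 | in ⊤ | out ⊤ | prev − | push {4}
  [14] u=0 | in ⊤ | out ⊤ | prev + | push {5}
  [15] u=2 | in ⊤ | out ⊤ | prev − | push {1}
  [16] u=4 | in ⊤ | out ⊤ | ==
  [17] u=5 | in ⊤ | out ⊤ | ==
  [18] u=1 | in ⊤ | out ⊤ | ==

Converged values:
  [0] ⊤
  [1] ⊤
  [2] ⊤
  [3] ⊤
  [4] ⊤
  [5] ⊤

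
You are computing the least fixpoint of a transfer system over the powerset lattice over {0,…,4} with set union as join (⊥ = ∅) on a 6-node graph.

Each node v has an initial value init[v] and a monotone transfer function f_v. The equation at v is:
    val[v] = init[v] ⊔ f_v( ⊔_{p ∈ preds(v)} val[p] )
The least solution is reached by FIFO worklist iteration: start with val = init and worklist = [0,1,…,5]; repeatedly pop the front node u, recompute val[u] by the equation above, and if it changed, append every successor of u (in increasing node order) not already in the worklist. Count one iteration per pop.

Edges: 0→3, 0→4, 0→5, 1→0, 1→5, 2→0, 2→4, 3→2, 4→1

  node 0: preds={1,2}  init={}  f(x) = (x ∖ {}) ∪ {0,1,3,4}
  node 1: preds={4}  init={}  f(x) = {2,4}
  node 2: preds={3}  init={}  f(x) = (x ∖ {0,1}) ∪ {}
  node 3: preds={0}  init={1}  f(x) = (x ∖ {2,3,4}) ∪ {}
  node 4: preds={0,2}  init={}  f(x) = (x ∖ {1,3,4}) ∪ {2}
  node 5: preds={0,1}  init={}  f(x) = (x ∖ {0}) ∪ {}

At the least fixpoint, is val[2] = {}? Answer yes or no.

Trace (12 dequeues):
  [1] u=0 | in {} | out {0,1,3,4} | prev {} | push {}
  [2] u=1 | in {} | out {2,4} | prev {} | push {0}
  [3] u=2 | in {1} | out {} | ==
  [4] u=3 | in {0,1,3,4} | out {0,1} | prev {1} | push {2}
  [5] u=4 | in {0,1,3,4} | out {0,2} | prev {} | push {1}
  [6] u=5 | in {0,1,2,3,4} | out {1,2,3,4} | prev {} | push {}
  [7] u=0 | in {2,4} | out {0,1,2,3,4} | prev {0,1,3,4} | push {3,4,5}
  [8] u=2 | in {0,1} | out {} | ==
  [9] u=1 | in {0,2} | out {2,4} | ==
  [10] u=3 | in {0,1,2,3,4} | out {0,1} | ==
  [11] u=4 | in {0,1,2,3,4} | out {0,2} | ==
  [12] u=5 | in {0,1,2,3,4} | out {1,2,3,4} | ==

Converged values:
  [0] {0,1,2,3,4}
  [1] {2,4}
  [2] {}
  [3] {0,1}
  [4] {0,2}
  [5] {1,2,3,4}

yes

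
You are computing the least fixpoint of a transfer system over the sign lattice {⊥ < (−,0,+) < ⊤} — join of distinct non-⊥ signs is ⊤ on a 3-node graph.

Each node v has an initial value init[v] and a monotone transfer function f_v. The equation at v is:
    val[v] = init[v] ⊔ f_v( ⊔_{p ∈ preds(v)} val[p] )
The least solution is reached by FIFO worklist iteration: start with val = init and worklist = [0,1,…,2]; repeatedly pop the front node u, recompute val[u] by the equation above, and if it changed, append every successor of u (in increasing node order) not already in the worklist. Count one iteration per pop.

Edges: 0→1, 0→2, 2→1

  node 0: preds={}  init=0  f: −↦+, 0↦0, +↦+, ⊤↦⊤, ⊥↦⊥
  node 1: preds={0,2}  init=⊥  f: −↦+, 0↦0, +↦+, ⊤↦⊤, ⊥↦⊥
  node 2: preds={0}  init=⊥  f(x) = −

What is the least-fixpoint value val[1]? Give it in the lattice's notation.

⊤

Trace (4 dequeues):
  [1] u=0 | in ⊥ | out 0 | ==
  [2] u=1 | in 0 | out 0 | prev ⊥ | push {}
  [3] u=2 | in 0 | out − | prev ⊥ | push {1}
  [4] u=1 | in ⊤ | out ⊤ | prev 0 | push {}

Converged values:
  [0] 0
  [1] ⊤
  [2] −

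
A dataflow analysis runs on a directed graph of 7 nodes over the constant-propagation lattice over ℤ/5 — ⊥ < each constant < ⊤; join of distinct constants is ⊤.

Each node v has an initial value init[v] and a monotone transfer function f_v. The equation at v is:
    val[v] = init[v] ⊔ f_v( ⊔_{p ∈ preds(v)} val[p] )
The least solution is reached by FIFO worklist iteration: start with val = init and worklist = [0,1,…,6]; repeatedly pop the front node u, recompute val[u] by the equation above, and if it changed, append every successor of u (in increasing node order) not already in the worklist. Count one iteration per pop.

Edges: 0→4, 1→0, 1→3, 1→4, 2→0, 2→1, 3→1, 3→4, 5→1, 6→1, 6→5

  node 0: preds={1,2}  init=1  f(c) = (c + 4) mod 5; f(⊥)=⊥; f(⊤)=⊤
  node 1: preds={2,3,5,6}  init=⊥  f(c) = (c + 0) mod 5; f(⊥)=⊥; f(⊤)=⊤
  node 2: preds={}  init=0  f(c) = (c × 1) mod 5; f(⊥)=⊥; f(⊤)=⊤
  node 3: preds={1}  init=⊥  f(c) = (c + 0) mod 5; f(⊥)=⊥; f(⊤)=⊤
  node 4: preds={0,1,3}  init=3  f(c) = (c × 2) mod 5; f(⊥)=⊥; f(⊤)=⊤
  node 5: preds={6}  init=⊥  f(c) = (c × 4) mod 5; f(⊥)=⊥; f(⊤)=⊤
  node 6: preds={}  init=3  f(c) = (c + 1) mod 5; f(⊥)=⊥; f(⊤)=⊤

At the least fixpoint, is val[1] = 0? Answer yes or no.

no

Worklist (9 pops):
  #1 pop 0: in=0 → ⊤ (was 1); enqueue []
  #2 pop 1: in=⊤ → ⊤ (was ⊥); enqueue [0]
  #3 pop 2: in=⊥ → 0 (no change)
  #4 pop 3: in=⊤ → ⊤ (was ⊥); enqueue [1]
  #5 pop 4: in=⊤ → ⊤ (was 3); enqueue []
  #6 pop 5: in=3 → 2 (was ⊥); enqueue []
  #7 pop 6: in=⊥ → 3 (no change)
  #8 pop 0: in=⊤ → ⊤ (no change)
  #9 pop 1: in=⊤ → ⊤ (no change)

Fixpoint:
  val[0] = ⊤
  val[1] = ⊤
  val[2] = 0
  val[3] = ⊤
  val[4] = ⊤
  val[5] = 2
  val[6] = 3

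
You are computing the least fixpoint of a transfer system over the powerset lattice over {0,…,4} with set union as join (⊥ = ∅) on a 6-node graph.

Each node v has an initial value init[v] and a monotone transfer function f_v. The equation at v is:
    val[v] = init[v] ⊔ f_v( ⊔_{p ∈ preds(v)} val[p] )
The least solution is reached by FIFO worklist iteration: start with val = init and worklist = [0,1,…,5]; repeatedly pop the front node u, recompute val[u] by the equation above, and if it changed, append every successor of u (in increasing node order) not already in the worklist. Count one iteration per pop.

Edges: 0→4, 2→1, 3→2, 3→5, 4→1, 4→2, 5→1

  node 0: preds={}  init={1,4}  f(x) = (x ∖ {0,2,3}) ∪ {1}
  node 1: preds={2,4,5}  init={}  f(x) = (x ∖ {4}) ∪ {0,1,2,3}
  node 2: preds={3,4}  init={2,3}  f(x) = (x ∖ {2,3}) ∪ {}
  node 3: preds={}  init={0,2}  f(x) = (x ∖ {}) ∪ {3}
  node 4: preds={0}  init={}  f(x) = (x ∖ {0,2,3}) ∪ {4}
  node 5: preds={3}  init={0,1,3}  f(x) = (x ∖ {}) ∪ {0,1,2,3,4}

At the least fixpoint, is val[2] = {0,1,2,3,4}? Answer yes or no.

Iteration log — 9 steps:
  step 1. node 0  ⊔preds={}  new={1,4}  stable
  step 2. node 1  ⊔preds={0,1,2,3}  new={0,1,2,3}  old={}  +wl: 
  step 3. node 2  ⊔preds={0,2}  new={0,2,3}  old={2,3}  +wl: 1
  step 4. node 3  ⊔preds={}  new={0,2,3}  old={0,2}  +wl: 2
  step 5. node 4  ⊔preds={1,4}  new={1,4}  old={}  +wl: 
  step 6. node 5  ⊔preds={0,2,3}  new={0,1,2,3,4}  old={0,1,3}  +wl: 
  step 7. node 1  ⊔preds={0,1,2,3,4}  new={0,1,2,3}  stable
  step 8. node 2  ⊔preds={0,1,2,3,4}  new={0,1,2,3,4}  old={0,2,3}  +wl: 1
  step 9. node 1  ⊔preds={0,1,2,3,4}  new={0,1,2,3}  stable

Least fixpoint reached:
  node 0: {1,4}
  node 1: {0,1,2,3}
  node 2: {0,1,2,3,4}
  node 3: {0,2,3}
  node 4: {1,4}
  node 5: {0,1,2,3,4}

yes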